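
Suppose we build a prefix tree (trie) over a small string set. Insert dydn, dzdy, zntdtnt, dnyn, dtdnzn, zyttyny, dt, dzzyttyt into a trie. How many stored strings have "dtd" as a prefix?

Filter for entries beginning with "dtd":
Words under "dtd": dtdnzn
Count: 1

1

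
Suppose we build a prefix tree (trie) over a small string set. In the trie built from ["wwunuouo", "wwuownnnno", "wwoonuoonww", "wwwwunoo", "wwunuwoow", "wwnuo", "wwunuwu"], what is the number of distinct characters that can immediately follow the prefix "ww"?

Walk "ww" from the root, arriving at one node.
Distinct next characters after "ww": n, o, u, w.
That node has 4 child edges.

4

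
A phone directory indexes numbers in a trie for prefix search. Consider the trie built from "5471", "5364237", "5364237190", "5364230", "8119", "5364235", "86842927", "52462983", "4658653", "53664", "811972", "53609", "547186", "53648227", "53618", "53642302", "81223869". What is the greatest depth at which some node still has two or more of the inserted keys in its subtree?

7

The deepest shared node is where two words last agree before diverging.
"5364230" and "53642302" agree on "5364230" (7 characters) before diverging; nothing deeper is shared.
Longest shared-prefix length: 7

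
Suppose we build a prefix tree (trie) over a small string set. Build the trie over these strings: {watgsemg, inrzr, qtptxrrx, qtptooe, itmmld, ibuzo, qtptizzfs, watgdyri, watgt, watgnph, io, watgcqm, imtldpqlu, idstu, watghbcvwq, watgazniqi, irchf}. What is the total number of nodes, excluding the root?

78

Count nodes per top-level branch (shared prefixes stored once):
  'i'-branch (ibuzo, idstu, imtldpqlu, inrzr, io, irchf, itmmld): 31 nodes
  'q'-branch (qtptizzfs, qtptooe, qtptxrrx): 16 nodes
  'w'-branch (watgazniqi, watgcqm, watgdyri, watghbcvwq, watgnph, watgsemg, watgt): 31 nodes
Sum: 78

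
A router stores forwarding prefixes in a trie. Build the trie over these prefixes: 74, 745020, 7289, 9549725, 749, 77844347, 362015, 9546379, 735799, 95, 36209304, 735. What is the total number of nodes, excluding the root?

43

Trace insertions, counting only characters that open a new branch:
  "74" → 2 new (7, 4)
  "745020" → prefix "74" already present; 4 new (5, 0, 2, 0)
  "7289" → prefix "7" already present; 3 new (2, 8, 9)
  "9549725" → 7 new (9, 5, 4, 9, 7, 2, 5)
  "749" → prefix "74" already present; 1 new (9)
  "77844347" → prefix "7" already present; 7 new (7, 8, 4, 4, 3, 4, 7)
  "362015" → 6 new (3, 6, 2, 0, 1, 5)
  "9546379" → prefix "954" already present; 4 new (6, 3, 7, 9)
  "735799" → prefix "7" already present; 5 new (3, 5, 7, 9, 9)
  "95" → prefix "95" already present; 0 new (none)
  "36209304" → prefix "3620" already present; 4 new (9, 3, 0, 4)
  "735" → prefix "735" already present; 0 new (none)
Total nodes = 2 + 4 + 3 + 7 + 1 + 7 + 6 + 4 + 5 + 0 + 4 + 0 = 43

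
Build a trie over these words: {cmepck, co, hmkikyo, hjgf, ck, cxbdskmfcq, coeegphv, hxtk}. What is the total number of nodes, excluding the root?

36

Trace insertions, counting only characters that open a new branch:
  "cmepck" → 6 new (c, m, e, p, c, k)
  "co" → prefix "c" already present; 1 new (o)
  "hmkikyo" → 7 new (h, m, k, i, k, y, o)
  "hjgf" → prefix "h" already present; 3 new (j, g, f)
  "ck" → prefix "c" already present; 1 new (k)
  "cxbdskmfcq" → prefix "c" already present; 9 new (x, b, d, s, k, m, f, c, q)
  "coeegphv" → prefix "co" already present; 6 new (e, e, g, p, h, v)
  "hxtk" → prefix "h" already present; 3 new (x, t, k)
Total nodes = 6 + 1 + 7 + 3 + 1 + 9 + 6 + 3 = 36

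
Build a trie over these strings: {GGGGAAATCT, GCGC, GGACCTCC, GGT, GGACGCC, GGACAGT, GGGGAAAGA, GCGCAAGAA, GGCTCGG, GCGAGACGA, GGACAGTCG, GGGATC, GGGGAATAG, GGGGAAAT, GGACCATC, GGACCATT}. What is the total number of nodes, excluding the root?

56

For each word, the new-node count is its length minus the longest prefix already in the trie:
  "GGGGAAATCT" → 10 new (G, G, G, G, A, A, A, T, C, T)
  "GCGC" → prefix "G" already present; 3 new (C, G, C)
  "GGACCTCC" → prefix "GG" already present; 6 new (A, C, C, T, C, C)
  "GGT" → prefix "GG" already present; 1 new (T)
  "GGACGCC" → prefix "GGAC" already present; 3 new (G, C, C)
  "GGACAGT" → prefix "GGAC" already present; 3 new (A, G, T)
  "GGGGAAAGA" → prefix "GGGGAAA" already present; 2 new (G, A)
  "GCGCAAGAA" → prefix "GCGC" already present; 5 new (A, A, G, A, A)
  "GGCTCGG" → prefix "GG" already present; 5 new (C, T, C, G, G)
  "GCGAGACGA" → prefix "GCG" already present; 6 new (A, G, A, C, G, A)
  "GGACAGTCG" → prefix "GGACAGT" already present; 2 new (C, G)
  "GGGATC" → prefix "GGG" already present; 3 new (A, T, C)
  "GGGGAATAG" → prefix "GGGGAA" already present; 3 new (T, A, G)
  "GGGGAAAT" → prefix "GGGGAAAT" already present; 0 new (none)
  "GGACCATC" → prefix "GGACC" already present; 3 new (A, T, C)
  "GGACCATT" → prefix "GGACCAT" already present; 1 new (T)
Total nodes = 10 + 3 + 6 + 1 + 3 + 3 + 2 + 5 + 5 + 6 + 2 + 3 + 3 + 0 + 3 + 1 = 56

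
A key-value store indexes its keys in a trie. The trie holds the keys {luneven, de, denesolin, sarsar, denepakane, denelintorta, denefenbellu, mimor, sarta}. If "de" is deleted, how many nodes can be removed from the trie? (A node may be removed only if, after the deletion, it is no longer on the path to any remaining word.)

Walk "de" from the leaf back toward the root, removing each node that no remaining word uses.
Every node on "de" is still needed (e.g. by "denesolin"), so nothing is freed.
Nodes removed: 0

0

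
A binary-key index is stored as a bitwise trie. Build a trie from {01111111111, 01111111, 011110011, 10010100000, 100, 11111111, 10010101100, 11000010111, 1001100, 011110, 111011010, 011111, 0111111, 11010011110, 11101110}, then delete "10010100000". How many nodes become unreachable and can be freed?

A node on "10010100000"'s path can go only if nothing else ends at it or branches off below it.
The suffix "0000" (4 nodes) is used only by "10010100000"; the node for "1001010" still has the child "1", so pruning stops there.
Nodes removed: 4

4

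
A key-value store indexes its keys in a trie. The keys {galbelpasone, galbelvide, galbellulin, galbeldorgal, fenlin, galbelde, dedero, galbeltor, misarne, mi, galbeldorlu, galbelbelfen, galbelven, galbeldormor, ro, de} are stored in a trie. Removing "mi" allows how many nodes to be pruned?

0

After clearing the end-marker at "mi", prune upward until reaching a node still needed by another word.
Every node on "mi" is still needed (e.g. by "misarne"), so nothing is freed.
Nodes removed: 0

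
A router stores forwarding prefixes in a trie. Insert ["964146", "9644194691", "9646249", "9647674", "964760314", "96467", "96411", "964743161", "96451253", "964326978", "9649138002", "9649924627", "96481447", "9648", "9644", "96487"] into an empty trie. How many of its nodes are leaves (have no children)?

A leaf is a node with no children — equivalently, the end of a word that is not a proper prefix of any other stored word.
Those words: "96411", "964146", "964326978", "9644194691", "96451253", "9646249", "96467", "964743161", "964760314", "9647674", "96481447", "96487", "9649138002", "9649924627"
Leaf count: 14

14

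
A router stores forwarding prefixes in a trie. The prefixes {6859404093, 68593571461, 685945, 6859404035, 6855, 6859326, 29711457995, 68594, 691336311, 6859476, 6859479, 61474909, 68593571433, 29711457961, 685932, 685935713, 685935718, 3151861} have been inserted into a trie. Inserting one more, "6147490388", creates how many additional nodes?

Walking "6147490388" from the root, the first 7 characters ("6147490") follow existing edges; "3" is the first miss.
New nodes needed: |"6147490388"| − 7 = 10 − 7 = 3.

3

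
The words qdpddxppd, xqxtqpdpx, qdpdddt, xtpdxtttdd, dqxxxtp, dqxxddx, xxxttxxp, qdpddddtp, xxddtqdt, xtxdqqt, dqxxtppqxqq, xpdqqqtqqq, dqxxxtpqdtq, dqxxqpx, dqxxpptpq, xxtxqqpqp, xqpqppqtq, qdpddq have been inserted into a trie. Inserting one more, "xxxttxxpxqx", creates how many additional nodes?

3

"xxxttxxp" is already a path in the trie; the remaining "xqx" must be added.
So 11 − 8 = 3 new nodes.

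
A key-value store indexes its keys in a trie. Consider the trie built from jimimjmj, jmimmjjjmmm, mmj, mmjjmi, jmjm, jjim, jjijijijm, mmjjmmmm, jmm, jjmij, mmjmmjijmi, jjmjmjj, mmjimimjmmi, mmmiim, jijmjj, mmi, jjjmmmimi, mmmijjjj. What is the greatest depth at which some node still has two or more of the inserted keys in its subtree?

The deepest shared node is where two words last agree before diverging.
"mmjjmi" and "mmjjmmmm" agree on "mmjjm" (5 characters) before diverging; nothing deeper is shared.
Longest shared-prefix length: 5

5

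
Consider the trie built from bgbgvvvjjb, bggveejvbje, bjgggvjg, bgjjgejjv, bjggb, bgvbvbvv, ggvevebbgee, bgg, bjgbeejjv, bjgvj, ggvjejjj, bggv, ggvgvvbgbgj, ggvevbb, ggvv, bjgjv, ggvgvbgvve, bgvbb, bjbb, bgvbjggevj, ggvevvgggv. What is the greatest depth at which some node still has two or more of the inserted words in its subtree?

5

Look for the deepest trie node that still has at least two words in its subtree.
e.g. "ggvevbb" and "ggvevebbgee" share the prefix "ggvev" of length 5; no pair shares a longer one.
Longest shared-prefix length: 5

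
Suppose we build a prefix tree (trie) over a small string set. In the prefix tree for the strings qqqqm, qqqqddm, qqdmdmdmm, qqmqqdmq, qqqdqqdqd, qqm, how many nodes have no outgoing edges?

5

A leaf is a node with no children — equivalently, the end of a word that is not a proper prefix of any other stored word.
Those words: "qqdmdmdmm", "qqmqqdmq", "qqqdqqdqd", "qqqqddm", "qqqqm"
Leaf count: 5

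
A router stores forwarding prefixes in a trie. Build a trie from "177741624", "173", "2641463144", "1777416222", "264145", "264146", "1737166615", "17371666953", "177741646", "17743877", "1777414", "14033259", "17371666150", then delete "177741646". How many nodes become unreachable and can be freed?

2

After clearing the end-marker at "177741646", prune upward until reaching a node still needed by another word.
The suffix "46" (2 nodes) is used only by "177741646"; the node for "1777416" still has the child "2", so pruning stops there.
Nodes removed: 2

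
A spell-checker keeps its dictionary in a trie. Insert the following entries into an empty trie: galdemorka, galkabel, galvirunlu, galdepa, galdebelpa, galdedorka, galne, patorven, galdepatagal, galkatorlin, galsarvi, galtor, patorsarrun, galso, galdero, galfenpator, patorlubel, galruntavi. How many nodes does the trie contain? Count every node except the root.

92

For each word, the new-node count is its length minus the longest prefix already in the trie:
  "galdemorka" → 10 new (g, a, l, d, e, m, o, r, k, a)
  "galkabel" → prefix "gal" already present; 5 new (k, a, b, e, l)
  "galvirunlu" → prefix "gal" already present; 7 new (v, i, r, u, n, l, u)
  "galdepa" → prefix "galde" already present; 2 new (p, a)
  "galdebelpa" → prefix "galde" already present; 5 new (b, e, l, p, a)
  "galdedorka" → prefix "galde" already present; 5 new (d, o, r, k, a)
  "galne" → prefix "gal" already present; 2 new (n, e)
  "patorven" → 8 new (p, a, t, o, r, v, e, n)
  "galdepatagal" → prefix "galdepa" already present; 5 new (t, a, g, a, l)
  "galkatorlin" → prefix "galka" already present; 6 new (t, o, r, l, i, n)
  "galsarvi" → prefix "gal" already present; 5 new (s, a, r, v, i)
  "galtor" → prefix "gal" already present; 3 new (t, o, r)
  "patorsarrun" → prefix "pator" already present; 6 new (s, a, r, r, u, n)
  "galso" → prefix "gals" already present; 1 new (o)
  "galdero" → prefix "galde" already present; 2 new (r, o)
  "galfenpator" → prefix "gal" already present; 8 new (f, e, n, p, a, t, o, r)
  "patorlubel" → prefix "pator" already present; 5 new (l, u, b, e, l)
  "galruntavi" → prefix "gal" already present; 7 new (r, u, n, t, a, v, i)
Total nodes = 10 + 5 + 7 + 2 + 5 + 5 + 2 + 8 + 5 + 6 + 5 + 3 + 6 + 1 + 2 + 8 + 5 + 7 = 92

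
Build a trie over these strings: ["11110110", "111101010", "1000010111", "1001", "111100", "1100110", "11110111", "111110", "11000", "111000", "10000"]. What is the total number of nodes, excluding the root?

34

Trace insertions, counting only characters that open a new branch:
  "11110110" → 8 new (1, 1, 1, 1, 0, 1, 1, 0)
  "111101010" → prefix "111101" already present; 3 new (0, 1, 0)
  "1000010111" → prefix "1" already present; 9 new (0, 0, 0, 0, 1, 0, 1, 1, 1)
  "1001" → prefix "100" already present; 1 new (1)
  "111100" → prefix "11110" already present; 1 new (0)
  "1100110" → prefix "11" already present; 5 new (0, 0, 1, 1, 0)
  "11110111" → prefix "1111011" already present; 1 new (1)
  "111110" → prefix "1111" already present; 2 new (1, 0)
  "11000" → prefix "1100" already present; 1 new (0)
  "111000" → prefix "111" already present; 3 new (0, 0, 0)
  "10000" → prefix "10000" already present; 0 new (none)
Total nodes = 8 + 3 + 9 + 1 + 1 + 5 + 1 + 2 + 1 + 3 + 0 = 34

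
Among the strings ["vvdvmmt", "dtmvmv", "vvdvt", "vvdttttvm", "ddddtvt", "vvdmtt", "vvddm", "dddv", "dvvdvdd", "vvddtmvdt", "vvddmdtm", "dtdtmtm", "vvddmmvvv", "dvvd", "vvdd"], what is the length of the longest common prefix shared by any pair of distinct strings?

5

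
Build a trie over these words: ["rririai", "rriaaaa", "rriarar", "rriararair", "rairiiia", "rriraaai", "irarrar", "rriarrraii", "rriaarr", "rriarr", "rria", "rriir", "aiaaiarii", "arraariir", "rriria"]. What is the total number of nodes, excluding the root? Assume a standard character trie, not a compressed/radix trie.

Count nodes per top-level branch (shared prefixes stored once):
  'a'-branch (aiaaiarii, arraariir): 17 nodes
  'i'-branch (irarrar): 7 nodes
  'r'-branch (rairiiia, rria, rriaaaa, rriaarr, rriarar, rriararair, rriarr, rriarrraii, rriir, rriraaai, rriria, rririai): 37 nodes
Sum: 61

61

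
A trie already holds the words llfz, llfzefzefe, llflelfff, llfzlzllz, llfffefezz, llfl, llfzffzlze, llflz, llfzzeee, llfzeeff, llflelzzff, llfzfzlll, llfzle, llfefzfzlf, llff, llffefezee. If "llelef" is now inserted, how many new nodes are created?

The longest prefix of "llelef" already in the trie is "ll" (length 2).
New nodes needed: |"llelef"| − 2 = 6 − 2 = 4.

4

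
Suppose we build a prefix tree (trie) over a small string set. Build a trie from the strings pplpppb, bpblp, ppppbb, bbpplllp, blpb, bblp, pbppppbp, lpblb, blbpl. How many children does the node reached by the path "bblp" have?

The children of the "bblp" node are the distinct next characters among strings starting with "bblp".
No stored string extends past "bblp".
That node has 0 child edges.

0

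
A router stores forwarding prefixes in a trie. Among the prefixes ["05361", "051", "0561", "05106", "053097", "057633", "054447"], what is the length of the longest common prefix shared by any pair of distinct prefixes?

Look for the deepest trie node that still has at least two words in its subtree.
"051" and "05106" agree on "051" (3 characters) before diverging; nothing deeper is shared.
Longest shared-prefix length: 3

3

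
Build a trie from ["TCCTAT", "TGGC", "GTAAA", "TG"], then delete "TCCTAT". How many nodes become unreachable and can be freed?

5

A node on "TCCTAT"'s path can go only if nothing else ends at it or branches off below it.
The suffix "CCTAT" (5 nodes) is used only by "TCCTAT"; the node for "T" still has the child "G", so pruning stops there.
Nodes removed: 5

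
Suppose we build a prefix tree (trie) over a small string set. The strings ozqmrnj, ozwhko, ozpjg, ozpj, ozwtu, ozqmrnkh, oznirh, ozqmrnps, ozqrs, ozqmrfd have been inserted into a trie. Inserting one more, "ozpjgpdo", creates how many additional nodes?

3

The longest prefix of "ozpjgpdo" already in the trie is "ozpjg" (length 5).
Each of the 3 remaining characters creates one node.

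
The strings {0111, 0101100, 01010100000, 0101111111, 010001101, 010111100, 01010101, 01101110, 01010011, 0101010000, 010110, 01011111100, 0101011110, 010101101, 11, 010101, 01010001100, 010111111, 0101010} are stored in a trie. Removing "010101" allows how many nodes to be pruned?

0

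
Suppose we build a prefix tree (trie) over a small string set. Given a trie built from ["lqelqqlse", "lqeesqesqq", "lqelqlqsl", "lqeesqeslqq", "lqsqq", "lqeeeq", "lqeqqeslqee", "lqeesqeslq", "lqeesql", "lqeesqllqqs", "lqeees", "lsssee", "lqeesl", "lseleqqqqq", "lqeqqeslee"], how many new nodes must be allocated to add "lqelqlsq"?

Walking "lqelqlsq" from the root, the first 6 characters ("lqelql") follow existing edges; "s" is the first miss.
Each of the 2 remaining characters creates one node.

2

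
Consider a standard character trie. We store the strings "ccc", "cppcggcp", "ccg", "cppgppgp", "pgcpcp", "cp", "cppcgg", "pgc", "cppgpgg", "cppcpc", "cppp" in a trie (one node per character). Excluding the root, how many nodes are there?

27

Trie structure (* marks end of a word):
(root)
├─ c
│  ├─ c
│  │  ├─ c *
│  │  └─ g *
│  └─ p *
│     └─ p
│        ├─ c
│        │  ├─ g
│        │  │  └─ g *
│        │  │     └─ c
│        │  │        └─ p *
│        │  └─ p
│        │     └─ c *
│        ├─ g
│        │  └─ p
│        │     ├─ g
│        │     │  └─ g *
│        │     └─ p
│        │        └─ g
│        │           └─ p *
│        └─ p *
└─ p
   └─ g
      └─ c *
         └─ p
            └─ c
               └─ p *
Counting every labelled node above: 27.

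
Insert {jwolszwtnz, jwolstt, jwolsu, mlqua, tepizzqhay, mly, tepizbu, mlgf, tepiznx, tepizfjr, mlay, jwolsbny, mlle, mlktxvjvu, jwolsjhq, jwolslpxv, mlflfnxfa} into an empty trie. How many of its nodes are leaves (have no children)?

17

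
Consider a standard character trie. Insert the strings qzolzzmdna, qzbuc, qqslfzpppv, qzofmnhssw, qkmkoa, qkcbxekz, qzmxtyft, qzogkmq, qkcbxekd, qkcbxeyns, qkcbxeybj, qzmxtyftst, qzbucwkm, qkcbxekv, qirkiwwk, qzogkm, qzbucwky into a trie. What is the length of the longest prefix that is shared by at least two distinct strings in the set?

Look for the deepest trie node that still has at least two words in its subtree.
"qzmxtyft" and "qzmxtyftst" agree on "qzmxtyft" (8 characters) before diverging; nothing deeper is shared.
Longest shared-prefix length: 8

8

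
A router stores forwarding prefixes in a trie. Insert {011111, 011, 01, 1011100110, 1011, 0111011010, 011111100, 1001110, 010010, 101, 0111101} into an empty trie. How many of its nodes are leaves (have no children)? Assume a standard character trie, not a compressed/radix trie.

6

A leaf is a node with no children — equivalently, the end of a word that is not a proper prefix of any other stored word.
Those words: "010010", "0111011010", "0111101", "011111100", "1001110", "1011100110"
Leaf count: 6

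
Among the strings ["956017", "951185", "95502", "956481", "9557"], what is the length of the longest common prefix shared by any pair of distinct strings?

3

The deepest shared node is where two words last agree before diverging.
e.g. "95502" and "9557" share the prefix "955" of length 3; no pair shares a longer one.
Longest shared-prefix length: 3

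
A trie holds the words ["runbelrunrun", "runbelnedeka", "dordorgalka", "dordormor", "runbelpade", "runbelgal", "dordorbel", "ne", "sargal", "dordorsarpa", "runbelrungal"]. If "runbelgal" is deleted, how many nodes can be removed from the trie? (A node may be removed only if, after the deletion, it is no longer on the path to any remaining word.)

Walk "runbelgal" from the leaf back toward the root, removing each node that no remaining word uses.
The suffix "gal" (3 nodes) is used only by "runbelgal"; the node for "runbel" still has the child "r", so pruning stops there.
Nodes removed: 3

3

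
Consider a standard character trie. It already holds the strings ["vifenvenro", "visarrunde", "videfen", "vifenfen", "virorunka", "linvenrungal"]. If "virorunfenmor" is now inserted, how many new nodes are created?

The longest prefix of "virorunfenmor" already in the trie is "virorun" (length 7).
So 13 − 7 = 6 new nodes.

6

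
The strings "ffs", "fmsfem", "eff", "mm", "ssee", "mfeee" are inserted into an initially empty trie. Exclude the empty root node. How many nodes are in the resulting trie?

Trie structure (* marks end of a word):
(root)
├─ e
│  └─ f
│     └─ f *
├─ f
│  ├─ f
│  │  └─ s *
│  └─ m
│     └─ s
│        └─ f
│           └─ e
│              └─ m *
├─ m
│  ├─ f
│  │  └─ e
│  │     └─ e
│  │        └─ e *
│  └─ m *
└─ s
   └─ s
      └─ e
         └─ e *
Counting every labelled node above: 21.

21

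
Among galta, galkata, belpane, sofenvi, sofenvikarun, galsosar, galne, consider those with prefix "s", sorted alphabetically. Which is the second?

Filter for "s…" and sort: "sofenvi", "sofenvikarun"
Position 2: sofenvikarun

sofenvikarun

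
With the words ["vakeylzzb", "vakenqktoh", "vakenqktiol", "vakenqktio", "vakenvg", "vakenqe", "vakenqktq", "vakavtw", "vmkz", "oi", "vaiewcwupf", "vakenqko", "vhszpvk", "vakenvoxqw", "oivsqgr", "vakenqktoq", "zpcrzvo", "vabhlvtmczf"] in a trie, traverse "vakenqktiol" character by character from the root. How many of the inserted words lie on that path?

2

Traverse "vakenqktiol" character by character; count nodes along the way that are marked as word ends.
Prefixes of the query that are stored words: "vakenqktio", "vakenqktiol"
Count: 2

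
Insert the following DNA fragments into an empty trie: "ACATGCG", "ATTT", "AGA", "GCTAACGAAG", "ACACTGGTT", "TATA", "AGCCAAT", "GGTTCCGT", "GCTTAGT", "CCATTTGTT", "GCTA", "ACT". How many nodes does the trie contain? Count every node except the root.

58

Trace insertions, counting only characters that open a new branch:
  "ACATGCG" → 7 new (A, C, A, T, G, C, G)
  "ATTT" → prefix "A" already present; 3 new (T, T, T)
  "AGA" → prefix "A" already present; 2 new (G, A)
  "GCTAACGAAG" → 10 new (G, C, T, A, A, C, G, A, A, G)
  "ACACTGGTT" → prefix "ACA" already present; 6 new (C, T, G, G, T, T)
  "TATA" → 4 new (T, A, T, A)
  "AGCCAAT" → prefix "AG" already present; 5 new (C, C, A, A, T)
  "GGTTCCGT" → prefix "G" already present; 7 new (G, T, T, C, C, G, T)
  "GCTTAGT" → prefix "GCT" already present; 4 new (T, A, G, T)
  "CCATTTGTT" → 9 new (C, C, A, T, T, T, G, T, T)
  "GCTA" → prefix "GCTA" already present; 0 new (none)
  "ACT" → prefix "AC" already present; 1 new (T)
Total nodes = 7 + 3 + 2 + 10 + 6 + 4 + 5 + 7 + 4 + 9 + 0 + 1 = 58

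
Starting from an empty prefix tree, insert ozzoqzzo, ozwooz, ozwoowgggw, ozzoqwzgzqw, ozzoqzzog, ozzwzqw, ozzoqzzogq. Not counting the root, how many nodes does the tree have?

29

Count nodes per top-level branch (shared prefixes stored once):
  'o'-branch (ozwoowgggw, ozwooz, ozzoqwzgzqw, ozzoqzzo, ozzoqzzog, ozzoqzzogq, ozzwzqw): 29 nodes
Sum: 29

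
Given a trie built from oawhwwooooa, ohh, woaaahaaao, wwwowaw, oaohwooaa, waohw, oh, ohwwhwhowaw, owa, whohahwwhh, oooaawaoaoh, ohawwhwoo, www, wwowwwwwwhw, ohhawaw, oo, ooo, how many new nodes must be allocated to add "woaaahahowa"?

"woaaaha" is already a path in the trie; the remaining "howa" must be added.
New nodes needed: |"woaaahahowa"| − 7 = 11 − 7 = 4.

4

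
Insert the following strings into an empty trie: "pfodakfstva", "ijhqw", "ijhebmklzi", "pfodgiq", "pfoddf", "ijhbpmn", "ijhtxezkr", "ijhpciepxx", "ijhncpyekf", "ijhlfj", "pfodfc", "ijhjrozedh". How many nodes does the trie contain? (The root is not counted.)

64

Trace insertions, counting only characters that open a new branch:
  "pfodakfstva" → 11 new (p, f, o, d, a, k, f, s, t, v, a)
  "ijhqw" → 5 new (i, j, h, q, w)
  "ijhebmklzi" → prefix "ijh" already present; 7 new (e, b, m, k, l, z, i)
  "pfodgiq" → prefix "pfod" already present; 3 new (g, i, q)
  "pfoddf" → prefix "pfod" already present; 2 new (d, f)
  "ijhbpmn" → prefix "ijh" already present; 4 new (b, p, m, n)
  "ijhtxezkr" → prefix "ijh" already present; 6 new (t, x, e, z, k, r)
  "ijhpciepxx" → prefix "ijh" already present; 7 new (p, c, i, e, p, x, x)
  "ijhncpyekf" → prefix "ijh" already present; 7 new (n, c, p, y, e, k, f)
  "ijhlfj" → prefix "ijh" already present; 3 new (l, f, j)
  "pfodfc" → prefix "pfod" already present; 2 new (f, c)
  "ijhjrozedh" → prefix "ijh" already present; 7 new (j, r, o, z, e, d, h)
Total nodes = 11 + 5 + 7 + 3 + 2 + 4 + 6 + 7 + 7 + 3 + 2 + 7 = 64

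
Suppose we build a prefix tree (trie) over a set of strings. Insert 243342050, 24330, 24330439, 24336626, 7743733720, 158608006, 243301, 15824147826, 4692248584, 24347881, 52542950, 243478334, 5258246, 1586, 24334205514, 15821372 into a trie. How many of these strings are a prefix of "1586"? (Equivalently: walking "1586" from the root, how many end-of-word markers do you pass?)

1

Check each prefix of "1586" against the stored set — each match is an end-marker on the path.
Prefixes of the query that are stored words: "1586"
Count: 1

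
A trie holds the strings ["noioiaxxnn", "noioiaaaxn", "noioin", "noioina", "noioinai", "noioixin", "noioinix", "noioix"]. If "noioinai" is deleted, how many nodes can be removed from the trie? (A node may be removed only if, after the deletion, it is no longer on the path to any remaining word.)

1

Walk "noioinai" from the leaf back toward the root, removing each node that no remaining word uses.
The suffix "i" (1 node) is used only by "noioinai"; "noioina" is itself a stored word, so pruning stops there.
Nodes removed: 1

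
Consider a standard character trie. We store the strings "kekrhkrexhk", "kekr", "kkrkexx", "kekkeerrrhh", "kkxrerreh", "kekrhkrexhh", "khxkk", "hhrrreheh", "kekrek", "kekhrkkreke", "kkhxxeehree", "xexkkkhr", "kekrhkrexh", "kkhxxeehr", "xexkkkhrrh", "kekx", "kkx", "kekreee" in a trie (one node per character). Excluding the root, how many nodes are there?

Trace insertions, counting only characters that open a new branch:
  "kekrhkrexhk" → 11 new (k, e, k, r, h, k, r, e, x, h, k)
  "kekr" → prefix "kekr" already present; 0 new (none)
  "kkrkexx" → prefix "k" already present; 6 new (k, r, k, e, x, x)
  "kekkeerrrhh" → prefix "kek" already present; 8 new (k, e, e, r, r, r, h, h)
  "kkxrerreh" → prefix "kk" already present; 7 new (x, r, e, r, r, e, h)
  "kekrhkrexhh" → prefix "kekrhkrexh" already present; 1 new (h)
  "khxkk" → prefix "k" already present; 4 new (h, x, k, k)
  "hhrrreheh" → 9 new (h, h, r, r, r, e, h, e, h)
  "kekrek" → prefix "kekr" already present; 2 new (e, k)
  "kekhrkkreke" → prefix "kek" already present; 8 new (h, r, k, k, r, e, k, e)
  "kkhxxeehree" → prefix "kk" already present; 9 new (h, x, x, e, e, h, r, e, e)
  "xexkkkhr" → 8 new (x, e, x, k, k, k, h, r)
  "kekrhkrexh" → prefix "kekrhkrexh" already present; 0 new (none)
  "kkhxxeehr" → prefix "kkhxxeehr" already present; 0 new (none)
  "xexkkkhrrh" → prefix "xexkkkhr" already present; 2 new (r, h)
  "kekx" → prefix "kek" already present; 1 new (x)
  "kkx" → prefix "kkx" already present; 0 new (none)
  "kekreee" → prefix "kekre" already present; 2 new (e, e)
Total nodes = 11 + 0 + 6 + 8 + 7 + 1 + 4 + 9 + 2 + 8 + 9 + 8 + 0 + 0 + 2 + 1 + 0 + 2 = 78

78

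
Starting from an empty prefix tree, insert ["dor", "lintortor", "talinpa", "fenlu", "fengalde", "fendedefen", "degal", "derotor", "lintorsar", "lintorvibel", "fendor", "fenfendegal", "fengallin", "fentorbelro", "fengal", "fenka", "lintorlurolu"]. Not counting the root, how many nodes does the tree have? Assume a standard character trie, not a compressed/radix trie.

82

Count nodes per top-level branch (shared prefixes stored once):
  'd'-branch (degal, derotor, dor): 12 nodes
  'f'-branch (fendedefen, fendor, fenfendegal, fengal, fengalde, fengallin, fenka, fenlu, fentorbelro): 40 nodes
  'l'-branch (lintorlurolu, lintorsar, lintortor, lintorvibel): 23 nodes
  't'-branch (talinpa): 7 nodes
Sum: 82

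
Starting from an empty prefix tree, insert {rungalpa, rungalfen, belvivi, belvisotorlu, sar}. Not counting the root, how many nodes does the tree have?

28

Trie structure (* marks end of a word):
(root)
├─ b
│  └─ e
│     └─ l
│        └─ v
│           └─ i
│              ├─ s
│              │  └─ o
│              │     └─ t
│              │        └─ o
│              │           └─ r
│              │              └─ l
│              │                 └─ u *
│              └─ v
│                 └─ i *
├─ r
│  └─ u
│     └─ n
│        └─ g
│           └─ a
│              └─ l
│                 ├─ f
│                 │  └─ e
│                 │     └─ n *
│                 └─ p
│                    └─ a *
└─ s
   └─ a
      └─ r *
Counting every labelled node above: 28.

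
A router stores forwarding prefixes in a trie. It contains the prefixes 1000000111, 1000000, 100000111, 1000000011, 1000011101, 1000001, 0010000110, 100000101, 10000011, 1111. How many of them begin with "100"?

Filter for entries beginning with "100":
Words under "100": 1000000, 1000000011, 1000000111, 1000001, 100000101, 10000011, 100000111, 1000011101
Count: 8

8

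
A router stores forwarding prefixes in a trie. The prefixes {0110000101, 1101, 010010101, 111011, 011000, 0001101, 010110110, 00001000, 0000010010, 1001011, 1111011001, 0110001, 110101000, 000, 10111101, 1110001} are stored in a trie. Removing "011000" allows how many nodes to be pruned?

0

After clearing the end-marker at "011000", prune upward until reaching a node still needed by another word.
Every node on "011000" is still needed (e.g. by "0110000101"), so nothing is freed.
Nodes removed: 0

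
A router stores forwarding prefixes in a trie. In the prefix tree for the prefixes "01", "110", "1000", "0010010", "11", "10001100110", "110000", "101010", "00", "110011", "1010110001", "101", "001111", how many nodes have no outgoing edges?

8

A leaf is a node with no children — equivalently, the end of a word that is not a proper prefix of any other stored word.
Those words: "0010010", "001111", "01", "10001100110", "101010", "1010110001", "110000", "110011"
Leaf count: 8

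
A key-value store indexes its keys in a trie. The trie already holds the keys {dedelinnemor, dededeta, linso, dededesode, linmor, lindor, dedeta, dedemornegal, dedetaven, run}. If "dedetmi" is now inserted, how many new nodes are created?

The longest prefix of "dedetmi" already in the trie is "dedet" (length 5).
So 7 − 5 = 2 new nodes.

2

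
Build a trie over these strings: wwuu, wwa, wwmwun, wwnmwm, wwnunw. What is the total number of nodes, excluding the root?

16

Trie structure (* marks end of a word):
(root)
└─ w
   └─ w
      ├─ a *
      ├─ m
      │  └─ w
      │     └─ u
      │        └─ n *
      ├─ n
      │  ├─ m
      │  │  └─ w
      │  │     └─ m *
      │  └─ u
      │     └─ n
      │        └─ w *
      └─ u
         └─ u *
Counting every labelled node above: 16.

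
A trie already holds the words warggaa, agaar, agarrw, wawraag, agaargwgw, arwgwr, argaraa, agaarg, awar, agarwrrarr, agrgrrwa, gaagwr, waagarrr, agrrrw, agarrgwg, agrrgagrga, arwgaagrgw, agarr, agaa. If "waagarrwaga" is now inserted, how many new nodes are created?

Walking "waagarrwaga" from the root, the first 7 characters ("waagarr") follow existing edges; "w" is the first miss.
Each of the 4 remaining characters creates one node.

4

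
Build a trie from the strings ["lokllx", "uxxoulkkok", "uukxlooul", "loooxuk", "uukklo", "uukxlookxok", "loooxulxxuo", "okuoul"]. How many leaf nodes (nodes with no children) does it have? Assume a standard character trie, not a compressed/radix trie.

8

Leaves are exactly the stored words that no other stored word extends.
Those words: "lokllx", "loooxuk", "loooxulxxuo", "okuoul", "uukklo", "uukxlookxok", "uukxlooul", "uxxoulkkok"
Leaf count: 8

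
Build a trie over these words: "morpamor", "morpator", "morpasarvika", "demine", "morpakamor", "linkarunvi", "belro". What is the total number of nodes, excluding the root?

Count nodes per top-level branch (shared prefixes stored once):
  'b'-branch (belro): 5 nodes
  'd'-branch (demine): 6 nodes
  'l'-branch (linkarunvi): 10 nodes
  'm'-branch (morpakamor, morpamor, morpasarvika, morpator): 23 nodes
Sum: 44

44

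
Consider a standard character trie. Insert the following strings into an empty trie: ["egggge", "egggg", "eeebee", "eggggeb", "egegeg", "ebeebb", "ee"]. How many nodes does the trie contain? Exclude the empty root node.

21

For each word, the new-node count is its length minus the longest prefix already in the trie:
  "egggge" → 6 new (e, g, g, g, g, e)
  "egggg" → prefix "egggg" already present; 0 new (none)
  "eeebee" → prefix "e" already present; 5 new (e, e, b, e, e)
  "eggggeb" → prefix "egggge" already present; 1 new (b)
  "egegeg" → prefix "eg" already present; 4 new (e, g, e, g)
  "ebeebb" → prefix "e" already present; 5 new (b, e, e, b, b)
  "ee" → prefix "ee" already present; 0 new (none)
Total nodes = 6 + 0 + 5 + 1 + 4 + 5 + 0 = 21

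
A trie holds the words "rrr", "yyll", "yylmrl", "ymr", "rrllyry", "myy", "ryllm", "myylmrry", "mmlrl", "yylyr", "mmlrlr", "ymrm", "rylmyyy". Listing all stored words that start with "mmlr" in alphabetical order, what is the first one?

Filter for "mmlr…" and sort: "mmlrl", "mmlrlr"
The 1st is mmlrl.

mmlrl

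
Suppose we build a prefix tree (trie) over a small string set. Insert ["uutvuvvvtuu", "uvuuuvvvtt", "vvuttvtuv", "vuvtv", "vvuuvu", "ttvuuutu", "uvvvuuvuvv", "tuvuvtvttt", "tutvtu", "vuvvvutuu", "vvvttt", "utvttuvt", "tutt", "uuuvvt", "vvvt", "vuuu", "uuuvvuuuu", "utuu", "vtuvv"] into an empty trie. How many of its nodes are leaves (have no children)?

18

A leaf is a node with no children — equivalently, the end of a word that is not a proper prefix of any other stored word.
Those words: "ttvuuutu", "tutt", "tutvtu", "tuvuvtvttt", "utuu", "utvttuvt", "uutvuvvvtuu", "uuuvvt", "uuuvvuuuu", "uvuuuvvvtt", "uvvvuuvuvv", "vtuvv", "vuuu", "vuvtv", "vuvvvutuu", "vvuttvtuv", "vvuuvu", "vvvttt"
Leaf count: 18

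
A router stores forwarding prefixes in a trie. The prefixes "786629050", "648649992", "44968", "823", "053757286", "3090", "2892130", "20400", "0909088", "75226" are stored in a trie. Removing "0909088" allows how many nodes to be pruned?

6

A node on "0909088"'s path can go only if nothing else ends at it or branches off below it.
The suffix "909088" (6 nodes) is used only by "0909088"; the node for "0" still has the child "5", so pruning stops there.
Nodes removed: 6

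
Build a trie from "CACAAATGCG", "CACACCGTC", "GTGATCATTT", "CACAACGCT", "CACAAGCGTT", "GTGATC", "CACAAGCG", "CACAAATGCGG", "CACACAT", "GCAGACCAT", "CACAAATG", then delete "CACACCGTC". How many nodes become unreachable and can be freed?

4

Walk "CACACCGTC" from the leaf back toward the root, removing each node that no remaining word uses.
The suffix "CGTC" (4 nodes) is used only by "CACACCGTC"; the node for "CACAC" still has the child "A", so pruning stops there.
Nodes removed: 4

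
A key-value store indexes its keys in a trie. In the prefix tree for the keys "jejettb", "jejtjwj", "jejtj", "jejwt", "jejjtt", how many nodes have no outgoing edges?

4

A leaf is a node with no children — equivalently, the end of a word that is not a proper prefix of any other stored word.
Those words: "jejettb", "jejjtt", "jejtjwj", "jejwt"
Leaf count: 4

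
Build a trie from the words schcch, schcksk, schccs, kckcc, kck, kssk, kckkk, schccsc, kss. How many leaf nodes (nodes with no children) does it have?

6

A leaf is a node with no children — equivalently, the end of a word that is not a proper prefix of any other stored word.
Those words: "kckcc", "kckkk", "kssk", "schcch", "schccsc", "schcksk"
Leaf count: 6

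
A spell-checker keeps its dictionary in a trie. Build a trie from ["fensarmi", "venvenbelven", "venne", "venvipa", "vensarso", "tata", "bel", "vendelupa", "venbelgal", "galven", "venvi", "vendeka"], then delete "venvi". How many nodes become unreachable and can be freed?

0

A node on "venvi"'s path can go only if nothing else ends at it or branches off below it.
Every node on "venvi" is still needed (e.g. by "venvipa"), so nothing is freed.
Nodes removed: 0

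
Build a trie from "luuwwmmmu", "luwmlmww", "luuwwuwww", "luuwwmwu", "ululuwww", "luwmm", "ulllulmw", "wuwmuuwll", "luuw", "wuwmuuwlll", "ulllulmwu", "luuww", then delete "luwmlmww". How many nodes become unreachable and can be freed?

4

Walk "luwmlmww" from the leaf back toward the root, removing each node that no remaining word uses.
The suffix "lmww" (4 nodes) is used only by "luwmlmww"; the node for "luwm" still has the child "m", so pruning stops there.
Nodes removed: 4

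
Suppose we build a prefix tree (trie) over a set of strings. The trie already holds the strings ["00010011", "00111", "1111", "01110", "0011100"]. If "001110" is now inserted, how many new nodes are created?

0

"001110" is already a full path in the trie; only an end-marker is added.
No new nodes are needed: 0.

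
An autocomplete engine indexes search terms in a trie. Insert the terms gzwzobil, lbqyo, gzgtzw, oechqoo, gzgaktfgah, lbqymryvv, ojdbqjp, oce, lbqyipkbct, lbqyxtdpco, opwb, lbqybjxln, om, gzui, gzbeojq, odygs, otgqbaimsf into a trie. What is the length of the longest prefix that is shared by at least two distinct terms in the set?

4

Look for the deepest trie node that still has at least two words in its subtree.
"lbqybjxln" and "lbqyipkbct" agree on "lbqy" (4 characters) before diverging; nothing deeper is shared.
Longest shared-prefix length: 4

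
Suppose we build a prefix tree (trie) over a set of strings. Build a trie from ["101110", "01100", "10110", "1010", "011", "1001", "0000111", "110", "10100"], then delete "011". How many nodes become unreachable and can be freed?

Walk "011" from the leaf back toward the root, removing each node that no remaining word uses.
Every node on "011" is still needed (e.g. by "01100"), so nothing is freed.
Nodes removed: 0

0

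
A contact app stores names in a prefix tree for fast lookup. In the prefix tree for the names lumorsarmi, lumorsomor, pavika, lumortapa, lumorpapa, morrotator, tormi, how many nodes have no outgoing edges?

Leaves are exactly the stored words that no other stored word extends.
Those words: "lumorpapa", "lumorsarmi", "lumorsomor", "lumortapa", "morrotator", "pavika", "tormi"
Leaf count: 7

7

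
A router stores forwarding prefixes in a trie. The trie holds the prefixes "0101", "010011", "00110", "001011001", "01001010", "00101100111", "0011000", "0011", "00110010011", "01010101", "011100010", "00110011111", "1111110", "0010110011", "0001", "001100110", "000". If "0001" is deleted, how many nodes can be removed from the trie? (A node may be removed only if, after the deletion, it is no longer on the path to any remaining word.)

After clearing the end-marker at "0001", prune upward until reaching a node still needed by another word.
The suffix "1" (1 node) is used only by "0001"; "000" is itself a stored word, so pruning stops there.
Nodes removed: 1

1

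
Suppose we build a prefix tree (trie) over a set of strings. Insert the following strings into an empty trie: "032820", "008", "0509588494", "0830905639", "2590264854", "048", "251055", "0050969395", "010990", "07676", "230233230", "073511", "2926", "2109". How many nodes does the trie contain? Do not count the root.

77

For each word, the new-node count is its length minus the longest prefix already in the trie:
  "032820" → 6 new (0, 3, 2, 8, 2, 0)
  "008" → prefix "0" already present; 2 new (0, 8)
  "0509588494" → prefix "0" already present; 9 new (5, 0, 9, 5, 8, 8, 4, 9, 4)
  "0830905639" → prefix "0" already present; 9 new (8, 3, 0, 9, 0, 5, 6, 3, 9)
  "2590264854" → 10 new (2, 5, 9, 0, 2, 6, 4, 8, 5, 4)
  "048" → prefix "0" already present; 2 new (4, 8)
  "251055" → prefix "25" already present; 4 new (1, 0, 5, 5)
  "0050969395" → prefix "00" already present; 8 new (5, 0, 9, 6, 9, 3, 9, 5)
  "010990" → prefix "0" already present; 5 new (1, 0, 9, 9, 0)
  "07676" → prefix "0" already present; 4 new (7, 6, 7, 6)
  "230233230" → prefix "2" already present; 8 new (3, 0, 2, 3, 3, 2, 3, 0)
  "073511" → prefix "07" already present; 4 new (3, 5, 1, 1)
  "2926" → prefix "2" already present; 3 new (9, 2, 6)
  "2109" → prefix "2" already present; 3 new (1, 0, 9)
Total nodes = 6 + 2 + 9 + 9 + 10 + 2 + 4 + 8 + 5 + 4 + 8 + 4 + 3 + 3 = 77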